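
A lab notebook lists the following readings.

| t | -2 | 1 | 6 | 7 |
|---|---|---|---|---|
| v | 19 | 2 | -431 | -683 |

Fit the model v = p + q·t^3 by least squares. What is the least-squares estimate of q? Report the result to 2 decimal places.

q = -2.00

Compute the Gram sums: Σ1 = 4, Σt^3 = 552, Σt^3·t^3 = 164370.
Moment sums: Σv = -1093, Σt^3·v = -327515.
So MᵀM·[p, q]ᵀ = Mᵀv: [[4, 552]; [552, 164370]]·[p, q]ᵀ = [-1093, -327515]ᵀ.
Determinant 4·164370 − 552² = 352776.
p = ((-1093)·164370 − 552·(-327515))/352776 = 188645/58796; q = (4·(-327515) − 552·(-1093))/352776 = -176681/88194.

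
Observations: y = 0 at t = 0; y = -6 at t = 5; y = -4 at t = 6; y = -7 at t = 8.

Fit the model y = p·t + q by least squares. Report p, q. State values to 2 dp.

Sums needed: Σt·t = 125, Σt = 19, Σ1 = 4.
And Σt·y = -110, Σy = -17.
AᵀA·[p, q]ᵀ = Aᵀy becomes [[125, 19]; [19, 4]]·[p, q]ᵀ = [-110, -17]ᵀ.
det = 125·4 − 19² = 139.
p = ((-110)·4 − 19·(-17))/139 = -117/139; q = (125·(-17) − 19·(-110))/139 = -35/139.

p = -0.84, q = -0.25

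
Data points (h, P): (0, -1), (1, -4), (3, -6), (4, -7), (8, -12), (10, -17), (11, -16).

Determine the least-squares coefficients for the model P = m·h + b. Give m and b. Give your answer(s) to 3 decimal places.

m = -1.377, b = -1.719

With design matrix M, MᵀM = [[311, 37]; [37, 7]] and MᵀP = [-492, -63]ᵀ.
Δ = 311·7 − 37² = 808.
m = ((-492)·7 − 37·(-63))/808 = -1113/808; b = (311·(-63) − 37·(-492))/808 = -1389/808.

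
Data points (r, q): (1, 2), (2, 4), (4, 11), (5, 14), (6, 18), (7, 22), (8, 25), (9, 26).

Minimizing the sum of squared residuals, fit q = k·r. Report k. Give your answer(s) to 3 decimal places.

k = 2.971

MᵀM·[k]ᵀ = Mᵀq reads: 276·k = 820.
(Σr·r = 276, Σr·q = 820.)
k = 820/276 = 2.97101.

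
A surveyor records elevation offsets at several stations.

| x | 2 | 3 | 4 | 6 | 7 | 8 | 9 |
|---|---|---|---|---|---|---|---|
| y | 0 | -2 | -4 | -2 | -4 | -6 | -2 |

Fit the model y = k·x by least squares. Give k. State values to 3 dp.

k = -0.494

Sums needed: Σx·x = 259.
For Mᵀy: Σx·y = -128.
k = (-128)/259 = -0.494208.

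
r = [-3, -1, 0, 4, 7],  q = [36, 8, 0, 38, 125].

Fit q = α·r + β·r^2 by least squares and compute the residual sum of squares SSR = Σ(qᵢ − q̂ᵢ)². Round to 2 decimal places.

Compute the Gram sums: Σr·r = 75, Σr·r^2 = 379, Σr^2·r^2 = 2739.
And Σr·q = 911, Σr^2·q = 7065.
So AᵀA·[α, β]ᵀ = Aᵀq: [[75, 379]; [379, 2739]]·[α, β]ᵀ = [911, 7065]ᵀ.
Δ = 75·2739 − 379² = 61784.
α = (911·2739 − 379·7065)/61784 = -91203/30892; β = (75·7065 − 379·911)/61784 = 92303/30892.
Residuals: 1944/7723, 31815/15446, 0, 15465/7723, -11463/15446; SSR = 136953/15446.

SSR = 8.87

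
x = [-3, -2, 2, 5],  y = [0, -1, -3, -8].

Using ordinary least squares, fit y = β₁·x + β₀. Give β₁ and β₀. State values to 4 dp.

β₁ = -0.9268, β₀ = -2.5366

Compute the Gram sums: Σx·x = 42, Σx = 2, Σ1 = 4.
And Σx·y = -44, Σy = -12.
Eliminating β₀: 4·(row 1) − 2·(row 2) gives 164·β₁ = 4·(-44) − 2·(-12) = -152, so β₁ = -38/41.
Then β₀ = ((-12) − 2·(-38/41))/4 = -104/41.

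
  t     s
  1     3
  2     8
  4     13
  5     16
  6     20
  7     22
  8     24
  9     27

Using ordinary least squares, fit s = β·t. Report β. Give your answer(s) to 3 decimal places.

β = 3.116

The normal equations are: 276·β = 860.
(Σt·t = 276, Σt·s = 860.)
β = 860/276 = 3.11594.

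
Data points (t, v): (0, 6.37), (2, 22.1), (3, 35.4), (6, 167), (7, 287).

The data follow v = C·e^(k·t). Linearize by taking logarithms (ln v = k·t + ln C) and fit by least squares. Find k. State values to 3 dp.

Linearized form: ln v = k·t + ln C. From the 5 transformed points,
Σt = 18.0000, Σ(t)² = 98.0000, Σln v = 19.2914, Σt·ln v = 87.2156.
Equations: 98.0000·k + 18.0000·ln C = 87.2156;  18.0000·k + 5·ln C = 19.2914.
Slope k = (n·Σt·ln v − Σt·Σln v)/(n·Σ(t)² − (Σt)²) = (5·87.2156 − 18.0000·19.2914)/166.0000 = 0.53514; ln C = (Σln v − k·Σt)/n = 1.93176.

k = 0.535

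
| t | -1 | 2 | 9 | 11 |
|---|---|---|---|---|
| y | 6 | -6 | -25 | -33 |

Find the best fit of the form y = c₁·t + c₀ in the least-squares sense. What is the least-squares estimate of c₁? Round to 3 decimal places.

c₁ = -3.116

From the data, Σt·t = 207, Σt = 21, Σ1 = 4.
For Aᵀy: Σt·y = -606, Σy = -58.
AᵀA·[c₁, c₀]ᵀ = Aᵀy becomes [[207, 21]; [21, 4]]·[c₁, c₀]ᵀ = [-606, -58]ᵀ.
Determinant 207·4 − 21² = 387.
c₁ = ((-606)·4 − 21·(-58))/387 = -134/43; c₀ = (207·(-58) − 21·(-606))/387 = 80/43.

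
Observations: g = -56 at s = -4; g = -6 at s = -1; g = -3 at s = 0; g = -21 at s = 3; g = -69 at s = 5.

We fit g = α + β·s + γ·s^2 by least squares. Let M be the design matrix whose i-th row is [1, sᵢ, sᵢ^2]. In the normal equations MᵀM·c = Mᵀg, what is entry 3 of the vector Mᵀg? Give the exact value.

Entry 3 ↔ basis s^2, so (Mᵀg)_{3} = Σᵢ (s^2)·gᵢ = (16)·(-56) + (1)·(-6) + (0)·(-3) + (9)·(-21) + (25)·(-69) = -2816.

-2816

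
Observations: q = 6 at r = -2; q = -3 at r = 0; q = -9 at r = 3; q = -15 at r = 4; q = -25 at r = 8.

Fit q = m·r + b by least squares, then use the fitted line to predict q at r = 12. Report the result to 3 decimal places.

q̂ = -37.686

From the data, Σr·r = 93, Σr = 13, Σ1 = 5.
And Σr·q = -299, Σq = -46.
Normal equations: [[93, 13]; [13, 5]]·[m, b]ᵀ = [-299, -46]ᵀ.
Δ = 93·5 − 13² = 296.
m = ((-299)·5 − 13·(-46))/296 = -897/296; b = (93·(-46) − 13·(-299))/296 = -391/296.
At r = 12: q̂ = (-897/296)·(12) + (-391/296)·(1) = -11155/296.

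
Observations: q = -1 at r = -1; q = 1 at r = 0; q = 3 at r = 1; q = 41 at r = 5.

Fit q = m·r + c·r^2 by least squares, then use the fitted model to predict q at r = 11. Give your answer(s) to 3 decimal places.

q̂ = 171.344

Normal-equation sums: Σr·r = 27, Σr·r^2 = 125, Σr^2·r^2 = 627.
For Aᵀq: Σr·q = 209, Σr^2·q = 1027.
Determinant 27·627 − 125² = 1304.
m = (209·627 − 125·1027)/1304 = 667/326; c = (27·1027 − 125·209)/1304 = 401/326.
At r = 11: q̂ = (667/326)·(11) + (401/326)·(121) = 27929/163.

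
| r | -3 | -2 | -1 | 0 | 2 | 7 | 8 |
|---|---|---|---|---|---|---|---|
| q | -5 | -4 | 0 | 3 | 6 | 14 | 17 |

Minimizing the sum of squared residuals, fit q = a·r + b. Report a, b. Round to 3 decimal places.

Setting ∂/∂a … = 0 gives: 131·a + 11·b = 269;  11·a + 7·b = 31.
(Σr·r = 131, Σr = 11, Σ1 = 7, Σr·q = 269, Σq = 31.)
Determinant 131·7 − 11² = 796.
a = (269·7 − 11·31)/796 = 771/398; b = (131·31 − 11·269)/796 = 551/398.

a = 1.937, b = 1.384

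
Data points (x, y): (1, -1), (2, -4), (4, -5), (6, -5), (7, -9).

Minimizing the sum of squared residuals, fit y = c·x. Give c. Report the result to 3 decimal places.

c = -1.151

Normal-equation sums: Σx·x = 106.
And Σx·y = -122.
Normal equations: [[106]]·[c]ᵀ = [-122]ᵀ.
c = (-122)/106 = -1.15094.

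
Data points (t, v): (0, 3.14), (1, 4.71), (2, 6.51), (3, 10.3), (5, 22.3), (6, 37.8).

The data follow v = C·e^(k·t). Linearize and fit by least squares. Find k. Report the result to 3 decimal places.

Linearized form: ln v = k·t + ln C. From the 6 transformed points,
XᵀX = [[75.0000, 17.0000]; [17.0000, 6]], rhs = [49.6096, 13.6363]ᵀ  (here Σt = 17.0000, Σ(t)² = 75.0000, Σln v = 13.6363, Σt·ln v = 49.6096).
Δ = 75.0000·6 − (17.0000)² = 161.0000; k = (49.6096·6 − 17.0000·13.6363)/161.0000 = 0.40895, ln C = (75.0000·13.6363 − 17.0000·49.6096)/161.0000 = 1.11403.

k = 0.409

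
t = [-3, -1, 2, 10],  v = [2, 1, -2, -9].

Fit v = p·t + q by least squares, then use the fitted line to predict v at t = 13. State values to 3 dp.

XᵀX·[p, q]ᵀ = Xᵀv reads: 114·p + 8·q = -101;  8·p + 4·q = -8.
(Σt·t = 114, Σt = 8, Σ1 = 4, Σt·v = -101, Σv = -8.)
det = 114·4 − 8² = 392.
p = ((-101)·4 − 8·(-8))/392 = -85/98; q = (114·(-8) − 8·(-101))/392 = -13/49.
At t = 13: v̂ = (-85/98)·(13) + (-13/49)·(1) = -1131/98.

v̂ = -11.541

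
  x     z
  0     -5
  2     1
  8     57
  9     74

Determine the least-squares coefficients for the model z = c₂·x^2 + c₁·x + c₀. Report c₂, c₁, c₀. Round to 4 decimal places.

c₂ = 0.8633, c₁ = 0.9105, c₀ = -4.7326

Forming AᵀA = [[10673, 1249, 149]; [1249, 149, 19]; [149, 19, 4]] and Aᵀz = [9646, 1124, 127]ᵀ gives AᵀA·[c₂, c₁, c₀]ᵀ = Aᵀz.
Solving the 3×3 system (Gaussian elimination) gives c₂ = 461/534, c₁ = 2431/2670, c₀ = -2106/445.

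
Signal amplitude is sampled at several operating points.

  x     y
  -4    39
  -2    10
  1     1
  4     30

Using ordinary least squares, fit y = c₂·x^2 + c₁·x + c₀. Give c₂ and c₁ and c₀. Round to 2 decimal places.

c₂ = 2.18, c₁ = -1.09, c₀ = -0.45

Setting ∂/∂c₂ … = 0 gives: 529·c₂ + (-7)·c₁ + 37·c₀ = 1145;  (-7)·c₂ + 37·c₁ + (-1)·c₀ = -55;  37·c₂ + (-1)·c₁ + 4·c₀ = 80.
Row-reducing yields c₂ = 3325/1524, c₁ = -1655/1524, c₀ = -115/254.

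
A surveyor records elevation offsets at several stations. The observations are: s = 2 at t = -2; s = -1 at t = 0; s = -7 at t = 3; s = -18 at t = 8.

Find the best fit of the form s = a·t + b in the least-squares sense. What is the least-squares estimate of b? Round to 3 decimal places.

b = -1.441

The normal system AᵀA·[a, b]ᵀ = Aᵀs is [[77, 9]; [9, 4]]·[a, b]ᵀ = [-169, -24]ᵀ.
Δ = 77·4 − 9² = 227.
a = ((-169)·4 − 9·(-24))/227 = -460/227; b = (77·(-24) − 9·(-169))/227 = -327/227.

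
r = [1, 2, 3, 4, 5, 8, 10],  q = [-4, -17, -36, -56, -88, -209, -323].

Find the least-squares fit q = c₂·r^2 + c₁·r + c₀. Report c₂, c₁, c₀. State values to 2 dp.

The normal system AᵀA·[c₂, c₁, c₀]ᵀ = Aᵀq is [[15075, 1737, 219]; [1737, 219, 33]; [219, 33, 7]]·[c₂, c₁, c₀]ᵀ = [-49168, -5712, -733]ᵀ.
Solving the 3×3 system (Gaussian elimination) gives c₂ = -10831/3672, c₁ = -3439/1224, c₀ = 497/612.

c₂ = -2.95, c₁ = -2.81, c₀ = 0.81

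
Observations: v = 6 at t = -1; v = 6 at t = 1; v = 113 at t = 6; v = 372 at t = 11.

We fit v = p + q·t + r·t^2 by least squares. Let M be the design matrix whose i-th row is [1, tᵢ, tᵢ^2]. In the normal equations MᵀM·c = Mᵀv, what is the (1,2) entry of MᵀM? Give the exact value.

Row 1 ↔ basis 1, column 2 ↔ basis t, so (MᵀM)_{1,2} = Σᵢ t = (1)·(-1) + (1)·(1) + (1)·(6) + (1)·(11) = 17.

17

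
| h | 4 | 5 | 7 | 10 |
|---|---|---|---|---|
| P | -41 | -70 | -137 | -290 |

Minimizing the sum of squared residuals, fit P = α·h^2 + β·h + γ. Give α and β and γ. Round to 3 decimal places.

Forming AᵀA = [[13282, 1532, 190]; [1532, 190, 26]; [190, 26, 4]] and AᵀP = [-38119, -4373, -538]ᵀ gives AᵀA·[α, β, γ]ᵀ = AᵀP.
Inverting the 3×3 Gram matrix, [α, β, γ]ᵀ = [-34/11, 2, -15/22]ᵀ.

α = -3.091, β = 2.000, γ = -0.682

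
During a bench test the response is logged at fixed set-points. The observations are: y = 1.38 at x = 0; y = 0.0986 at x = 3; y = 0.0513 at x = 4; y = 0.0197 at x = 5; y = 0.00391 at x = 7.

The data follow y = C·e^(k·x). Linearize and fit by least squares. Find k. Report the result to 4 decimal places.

Let Y = ln y. Fitting Y = k·x + ln C by least squares:
AᵀA = [[99.0000, 19.0000]; [19.0000, 5]], rhs = [-77.2755, -14.4360]ᵀ  (here Σx = 19.0000, Σ(x)² = 99.0000, Σln y = -14.4360, Σx·ln y = -77.2755).
Solving (det = 134.0000): k = -0.83652, ln C = 0.29156.

k = -0.8365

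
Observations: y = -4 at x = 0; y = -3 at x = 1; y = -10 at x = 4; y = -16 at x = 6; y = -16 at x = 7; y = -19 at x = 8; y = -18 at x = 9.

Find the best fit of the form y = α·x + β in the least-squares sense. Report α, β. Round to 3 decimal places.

α = -1.875, β = -2.911

Sums needed: Σx·x = 247, Σx = 35, Σ1 = 7.
For Aᵀy: Σx·y = -565, Σy = -86.
AᵀA·[α, β]ᵀ = Aᵀy becomes [[247, 35]; [35, 7]]·[α, β]ᵀ = [-565, -86]ᵀ.
Eliminating β: 7·(row 1) − 35·(row 2) gives 504·α = 7·(-565) − 35·(-86) = -945, so α = -15/8.
Then β = ((-86) − 35·(-15/8))/7 = -163/56.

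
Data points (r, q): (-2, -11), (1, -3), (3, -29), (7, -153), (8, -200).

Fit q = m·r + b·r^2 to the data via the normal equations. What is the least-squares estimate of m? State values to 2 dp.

With design matrix M, MᵀM = [[127, 875]; [875, 6595]] and Mᵀq = [-2739, -20605]ᵀ.
Eliminating b: 6595·(row 1) − 875·(row 2) gives 71940·m = 6595·(-2739) − 875·(-20605) = -34330, so m = -3433/7194.
Then b = ((-20605) − 875·(-3433/7194))/6595 = -22021/7194.

m = -0.48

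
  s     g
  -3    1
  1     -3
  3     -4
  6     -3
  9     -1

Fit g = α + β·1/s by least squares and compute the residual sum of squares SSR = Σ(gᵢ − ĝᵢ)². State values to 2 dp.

MᵀM·[α, β]ᵀ = Mᵀg reads: 5·α + (23/18)·β = -10;  (23/18)·α + (409/324)·β = -95/18.
Eliminating β: (409/324)·(row 1) − (23/18)·(row 2) gives (379/81)·α = (409/324)·(-10) − (23/18)·(-95/18) = -635/108, so α = -1905/1516.
Then β = ((-95/18) − (23/18)·(-1905/1516))/(409/324) = -2205/758.
Residuals: 1951/1516, 1767/1516, -2689/1516, -477/379, 879/1516; SSR = 12251/1516.

SSR = 8.08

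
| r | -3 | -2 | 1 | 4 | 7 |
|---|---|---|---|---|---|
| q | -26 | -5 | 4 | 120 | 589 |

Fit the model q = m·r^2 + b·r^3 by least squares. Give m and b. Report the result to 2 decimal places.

m = 1.58, b = 1.49

Compute the Gram sums: Σr^2·r^2 = 2755, Σr^2·r^3 = 17557, Σr^3·r^3 = 122539.
For Mᵀq: Σr^2·q = 30531, Σr^3·q = 210453.
So MᵀM·[m, b]ᵀ = Mᵀq: [[2755, 17557]; [17557, 122539]]·[m, b]ᵀ = [30531, 210453]ᵀ.
det = 2755·122539 − 17557² = 29346696.
m = (30531·122539 − 17557·210453)/29346696 = 1929787/1222779; b = (2755·210453 − 17557·30531)/29346696 = 1823552/1222779.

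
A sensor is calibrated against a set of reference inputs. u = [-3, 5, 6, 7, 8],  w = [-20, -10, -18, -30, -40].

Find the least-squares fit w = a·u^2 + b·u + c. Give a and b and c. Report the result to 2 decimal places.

a = -1.03, b = 3.27, c = -0.86

From the data, Σu^2·u^2 = 8499, Σu^2·u = 1169, Σu^2 = 183, Σu·u = 183, Σu = 23, Σ1 = 5.
Right-hand side: Σu^2·w = -5108, Σu·w = -628, Σw = -118.
Normal equations: [[8499, 1169, 183]; [1169, 183, 23]; [183, 23, 5]]·[a, b, c]ᵀ = [-5108, -628, -118]ᵀ.
Solving the 3×3 system (Gaussian elimination) gives a = -41311/39991, b = 130955/39991, c = -34198/39991.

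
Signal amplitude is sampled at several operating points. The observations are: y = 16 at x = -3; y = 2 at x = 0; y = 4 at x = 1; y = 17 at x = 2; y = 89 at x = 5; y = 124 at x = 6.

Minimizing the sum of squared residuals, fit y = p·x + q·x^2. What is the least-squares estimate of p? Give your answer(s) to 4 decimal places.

p = 3.1868

Setting ∂/∂p … = 0 gives: 75·p + 323·q = 1179;  323·p + 2019·q = 6905.
Δ = 75·2019 − 323² = 47096.
p = (1179·2019 − 323·6905)/47096 = 75043/23548; q = (75·6905 − 323·1179)/47096 = 68529/23548.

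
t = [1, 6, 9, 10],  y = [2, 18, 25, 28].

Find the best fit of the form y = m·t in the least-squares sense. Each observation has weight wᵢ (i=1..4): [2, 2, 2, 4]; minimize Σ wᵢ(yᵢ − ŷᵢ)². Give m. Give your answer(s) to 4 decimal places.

The normal equations are: 636·m = 1790.
Hence m = 1790 / 636 ≈ 2.81447.

m = 2.8145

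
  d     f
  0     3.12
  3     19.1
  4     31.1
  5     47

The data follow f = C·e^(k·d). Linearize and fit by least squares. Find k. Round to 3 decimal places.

Linearized form: ln f = k·d + ln C. From the 4 transformed points,
Over the data: Σd = 12.0000, Σ(d)² = 50.0000, Σln f = 11.3749, Σd·ln f = 41.8486.
Normal system: [[50.0000, 12.0000]; [12.0000, 4]]·[k, ln C]ᵀ = [41.8486, 11.3749]ᵀ.
Δ = 50.0000·4 − (12.0000)² = 56.0000; k = (41.8486·4 − 12.0000·11.3749)/56.0000 = 0.55171, ln C = (50.0000·11.3749 − 12.0000·41.8486)/56.0000 = 1.18858.

k = 0.552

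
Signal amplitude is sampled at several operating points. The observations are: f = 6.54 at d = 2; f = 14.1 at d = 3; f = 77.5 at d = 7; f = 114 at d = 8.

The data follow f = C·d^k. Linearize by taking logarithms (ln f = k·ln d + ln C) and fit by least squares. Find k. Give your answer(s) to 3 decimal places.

With ln fᵢ as the transformed response and ln dᵢ as the regressor:
Sums: Σln d = 5.8171, Σ(ln d)² = 9.7980, Σln f = 13.6106, Σln d·ln f = 22.5227.
Normal system: [[9.7980, 5.8171]; [5.8171, 4]]·[k, ln C]ᵀ = [22.5227, 13.6106]ᵀ.
Slope k = (n·Σln d·ln f − Σln d·Σln f)/(n·Σ(ln d)² − (Σln d)²) = (4·22.5227 − 5.8171·13.6106)/5.3534 = 2.03917; ln C = (Σln f − k·Σln d)/n = 0.43712.

k = 2.039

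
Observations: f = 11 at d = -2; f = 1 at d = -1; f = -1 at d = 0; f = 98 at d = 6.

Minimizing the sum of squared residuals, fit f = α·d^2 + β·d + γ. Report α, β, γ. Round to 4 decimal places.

α = 2.8293, β = -0.3979, γ = -1.4521

Entries of AᵀA: Σd^2·d^2 = 1313, Σd^2·d = 207, Σd^2 = 41, Σd·d = 41, Σd = 3, Σ1 = 4.
Moment sums: Σd^2·f = 3573, Σd·f = 565, Σf = 109.
Solving the 3×3 system (Gaussian elimination) gives α = 3995/1412, β = -2809/7060, γ = -2563/1765.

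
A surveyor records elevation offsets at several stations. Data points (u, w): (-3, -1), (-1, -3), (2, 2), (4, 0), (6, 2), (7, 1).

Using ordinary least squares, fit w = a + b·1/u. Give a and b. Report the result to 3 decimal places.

Compute the Gram sums: Σ1 = 6, Σ1/u = -23/84, Σ1/u·1/u = 10385/7056.
Moment sums: Σw = 1, Σ1/u·w = 101/21.
Normal equations: [[6, -23/84]; [-23/84, 10385/7056]]·[a, b]ᵀ = [1, 101/21]ᵀ.
Δ = 6·(10385/7056) − (-23/84)² = 61781/7056.
a = (1·(10385/7056) − (-23/84)·(101/21))/(61781/7056) = 19677/61781; b = (6·(101/21) − (-23/84)·1)/(61781/7056) = 205548/61781.

a = 0.318, b = 3.327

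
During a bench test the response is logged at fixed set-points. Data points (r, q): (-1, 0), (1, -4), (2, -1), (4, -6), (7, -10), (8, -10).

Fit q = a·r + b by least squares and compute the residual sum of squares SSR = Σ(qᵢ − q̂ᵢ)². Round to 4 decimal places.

SSR = 9.7073

The normal system AᵀA·[a, b]ᵀ = Aᵀq is [[135, 21]; [21, 6]]·[a, b]ᵀ = [-180, -31]ᵀ.
Eliminating b: 6·(row 1) − 21·(row 2) gives 369·a = 6·(-180) − 21·(-31) = -429, so a = -143/123.
Then b = ((-31) − 21·(-143/123))/6 = -45/41.
Residuals: -8/123, -214/123, 298/123, -31/123, -94/123, 49/123; SSR = 398/41.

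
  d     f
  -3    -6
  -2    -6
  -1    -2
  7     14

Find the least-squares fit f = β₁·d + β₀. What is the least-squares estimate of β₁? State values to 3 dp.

β₁ = 2.072

With design matrix X, XᵀX = [[63, 1]; [1, 4]] and Xᵀf = [130, 0]ᵀ.
Δ = 63·4 − 1² = 251.
β₁ = (130·4 − 1·0)/251 = 520/251; β₀ = (63·0 − 1·130)/251 = -130/251.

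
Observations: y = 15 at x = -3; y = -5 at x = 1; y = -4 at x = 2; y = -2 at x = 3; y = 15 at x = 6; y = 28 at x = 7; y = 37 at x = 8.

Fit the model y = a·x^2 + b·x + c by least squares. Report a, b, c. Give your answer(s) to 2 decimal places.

Entries of MᵀM: Σx^2·x^2 = 7972, Σx^2·x = 1080, Σx^2 = 172, Σx·x = 172, Σx = 24, Σ1 = 7.
For Mᵀy: Σx^2·y = 4376, Σx·y = 518, Σy = 84.
So MᵀM·[a, b, c]ᵀ = Mᵀy: [[7972, 1080, 172]; [1080, 172, 24]; [172, 24, 7]]·[a, b, c]ᵀ = [4376, 518, 84]ᵀ.
Row-reducing yields a = 41411/41853, b = -79341/27902, c = -107252/41853.

a = 0.99, b = -2.84, c = -2.56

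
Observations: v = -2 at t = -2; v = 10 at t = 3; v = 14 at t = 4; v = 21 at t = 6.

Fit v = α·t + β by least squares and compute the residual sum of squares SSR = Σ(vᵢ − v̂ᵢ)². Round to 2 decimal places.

SSR = 3.78

Sums needed: Σt·t = 65, Σt = 11, Σ1 = 4.
For Mᵀv: Σt·v = 216, Σv = 43.
So MᵀM·[α, β]ᵀ = Mᵀv: [[65, 11]; [11, 4]]·[α, β]ᵀ = [216, 43]ᵀ.
det = 65·4 − 11² = 139.
α = (216·4 − 11·43)/139 = 391/139; β = (65·43 − 11·216)/139 = 419/139.
Residuals: 85/139, -202/139, -37/139, 154/139; SSR = 526/139.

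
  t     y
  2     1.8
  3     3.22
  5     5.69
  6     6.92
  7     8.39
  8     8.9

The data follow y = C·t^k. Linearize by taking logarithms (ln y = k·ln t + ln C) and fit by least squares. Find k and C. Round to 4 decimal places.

k = 1.1642, C = 0.8481

With ln yᵢ as the transformed response and ln tᵢ as the regressor:
Over the data: Σln t = 9.2183, Σ(ln t)² = 15.5987, Σln y = 9.7434, Σln t·ln y = 16.6413.
Normal system: [[15.5987, 9.2183]; [9.2183, 6]]·[k, ln C]ᵀ = [16.6413, 9.7434]ᵀ.
Solving (det = 8.6152): k = 1.16423, ln C = -0.16481, so C = exp(-0.16481) = 0.84806.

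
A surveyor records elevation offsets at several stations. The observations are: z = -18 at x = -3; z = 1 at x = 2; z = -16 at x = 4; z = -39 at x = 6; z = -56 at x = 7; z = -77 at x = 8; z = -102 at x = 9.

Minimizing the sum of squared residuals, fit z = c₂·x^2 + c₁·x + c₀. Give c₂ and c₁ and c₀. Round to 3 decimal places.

Compute the Gram sums: Σx^2·x^2 = 14707, Σx^2·x = 1845, Σx^2 = 259, Σx·x = 259, Σx = 33, Σ1 = 7.
Moment sums: Σx^2·z = -17752, Σx·z = -2168, Σz = -307.
Inverting the 3×3 Gram matrix, [c₂, c₁, c₀]ᵀ = [-123371/82012, 24691/11716, 38278/20503]ᵀ.

c₂ = -1.504, c₁ = 2.107, c₀ = 1.867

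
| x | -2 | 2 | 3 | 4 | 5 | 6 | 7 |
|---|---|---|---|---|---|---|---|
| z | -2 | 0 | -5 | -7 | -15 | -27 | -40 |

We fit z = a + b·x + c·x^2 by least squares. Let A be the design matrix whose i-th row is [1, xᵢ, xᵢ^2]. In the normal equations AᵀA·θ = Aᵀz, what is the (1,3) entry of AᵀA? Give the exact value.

143

Row 1 ↔ basis 1, column 3 ↔ basis x^2, so (AᵀA)_{1,3} = Σᵢ x^2 = (1)·(4) + (1)·(4) + (1)·(9) + (1)·(16) + (1)·(25) + (1)·(36) + (1)·(49) = 143.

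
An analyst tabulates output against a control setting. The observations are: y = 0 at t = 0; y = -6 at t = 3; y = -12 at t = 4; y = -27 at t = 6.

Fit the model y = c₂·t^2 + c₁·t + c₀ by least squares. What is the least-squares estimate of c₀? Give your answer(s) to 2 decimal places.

c₀ = 0.04

MᵀM·[c₂, c₁, c₀]ᵀ = Mᵀy reads: 1633·c₂ + 307·c₁ + 61·c₀ = -1218;  307·c₂ + 61·c₁ + 13·c₀ = -228;  61·c₂ + 13·c₁ + 4·c₀ = -45.
Inverting the 3×3 Gram matrix, [c₂, c₁, c₀]ᵀ = [-4/5, 7/25, 1/25]ᵀ.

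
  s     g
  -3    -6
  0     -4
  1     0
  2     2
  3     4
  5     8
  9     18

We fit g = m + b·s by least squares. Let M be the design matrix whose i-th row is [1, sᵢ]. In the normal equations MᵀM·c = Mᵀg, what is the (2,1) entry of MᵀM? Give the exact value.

Row 2 ↔ basis s, column 1 ↔ basis 1, so (MᵀM)_{2,1} = Σᵢ s = (-3)·(1) + (0)·(1) + (1)·(1) + (2)·(1) + (3)·(1) + (5)·(1) + (9)·(1) = 17.

17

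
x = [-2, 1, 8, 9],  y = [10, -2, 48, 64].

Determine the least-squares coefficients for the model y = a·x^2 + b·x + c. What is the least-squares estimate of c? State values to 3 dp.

c = -0.221

With design matrix M, MᵀM = [[10674, 1234, 150]; [1234, 150, 16]; [150, 16, 4]] and Mᵀy = [8294, 938, 120]ᵀ.
Inverting the 3×3 Gram matrix, [a, b, c]ᵀ = [17956/16129, -46477/16129, -3572/16129]ᵀ.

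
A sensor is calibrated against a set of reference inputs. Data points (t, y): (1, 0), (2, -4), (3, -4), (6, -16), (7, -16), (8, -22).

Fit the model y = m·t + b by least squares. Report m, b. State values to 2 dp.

Normal-equation sums: Σt·t = 163, Σt = 27, Σ1 = 6.
Moment sums: Σt·y = -404, Σy = -62.
det = 163·6 − 27² = 249.
m = ((-404)·6 − 27·(-62))/249 = -250/83; b = (163·(-62) − 27·(-404))/249 = 802/249.

m = -3.01, b = 3.22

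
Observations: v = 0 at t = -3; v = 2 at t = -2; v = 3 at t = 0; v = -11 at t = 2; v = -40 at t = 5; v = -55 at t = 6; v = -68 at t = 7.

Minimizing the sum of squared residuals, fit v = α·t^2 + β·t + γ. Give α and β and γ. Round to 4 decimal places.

The normal system MᵀM·[α, β, γ]ᵀ = Mᵀv is [[4435, 657, 127]; [657, 127, 15]; [127, 15, 7]]·[α, β, γ]ᵀ = [-6348, -1032, -169]ᵀ.
Inverting the 3×3 Gram matrix, [α, β, γ]ᵀ = [-187279/189042, -191711/63014, 33095/94521]ᵀ.

α = -0.9907, β = -3.0424, γ = 0.3501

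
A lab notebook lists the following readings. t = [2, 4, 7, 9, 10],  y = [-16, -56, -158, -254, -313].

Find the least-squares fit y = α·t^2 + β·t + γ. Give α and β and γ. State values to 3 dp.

Setting ∂/∂α … = 0 gives: 19234·α + 2144·β + 250·γ = -60576;  2144·α + 250·β + 32·γ = -6778;  250·α + 32·β + 5·γ = -797.
(Σt^2·t^2 = 19234, Σt^2·t = 2144, Σt^2 = 250, Σt·t = 250, Σt = 32, Σ1 = 5, Σt^2·y = -60576, Σt·y = -6778, Σy = -797.)
Row-reducing yields α = -30523/10551, β = -24151/10551, γ = -371/3517.

α = -2.893, β = -2.289, γ = -0.105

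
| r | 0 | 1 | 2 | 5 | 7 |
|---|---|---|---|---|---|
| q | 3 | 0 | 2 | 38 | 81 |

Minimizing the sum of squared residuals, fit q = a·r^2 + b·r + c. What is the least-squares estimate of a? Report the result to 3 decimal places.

Sums needed: Σr^2·r^2 = 3043, Σr^2·r = 477, Σr^2 = 79, Σr·r = 79, Σr = 15, Σ1 = 5.
And Σr^2·q = 4927, Σr·q = 761, Σq = 124.
Normal equations: [[3043, 477, 79]; [477, 79, 15]; [79, 15, 5]]·[a, b, c]ᵀ = [4927, 761, 124]ᵀ.
Row-reducing yields a = 18863/8558, b = -35237/8558, c = 9957/4279.

a = 2.204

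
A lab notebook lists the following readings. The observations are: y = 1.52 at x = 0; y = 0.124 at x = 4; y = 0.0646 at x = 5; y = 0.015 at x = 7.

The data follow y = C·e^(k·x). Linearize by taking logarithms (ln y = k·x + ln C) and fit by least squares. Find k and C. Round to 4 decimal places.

k = -0.6544, C = 1.5927

With ln yᵢ as the transformed response and xᵢ as the regressor:
Σx = 16.0000, Σ(x)² = 90.0000, Σln y = -8.6080, Σx·ln y = -51.4455.
Equations: 90.0000·k + 16.0000·ln C = -51.4455;  16.0000·k + 4·ln C = -8.6080.
Slope k = (n·Σx·ln y − Σx·Σln y)/(n·Σ(x)² − (Σx)²) = (4·-51.4455 − 16.0000·-8.6080)/104.0000 = -0.65437; ln C = (Σln y − k·Σx)/n = 0.46546, so C = exp(0.46546) = 1.59274.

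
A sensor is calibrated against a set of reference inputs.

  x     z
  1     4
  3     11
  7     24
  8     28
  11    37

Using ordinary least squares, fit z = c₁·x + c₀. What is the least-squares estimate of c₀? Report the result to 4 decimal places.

Compute the Gram sums: Σx·x = 244, Σx = 30, Σ1 = 5.
Moment sums: Σx·z = 836, Σz = 104.
det = 244·5 − 30² = 320.
c₁ = (836·5 − 30·104)/320 = 53/16; c₀ = (244·104 − 30·836)/320 = 37/40.

c₀ = 0.9250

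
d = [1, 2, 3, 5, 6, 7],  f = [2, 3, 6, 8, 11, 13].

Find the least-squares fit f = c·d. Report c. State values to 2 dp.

c = 1.80

Normal-equation sums: Σd·d = 124.
For Mᵀf: Σd·f = 223.
MᵀM·[c]ᵀ = Mᵀf becomes [[124]]·[c]ᵀ = [223]ᵀ.
c = 223/124 = 1.79839.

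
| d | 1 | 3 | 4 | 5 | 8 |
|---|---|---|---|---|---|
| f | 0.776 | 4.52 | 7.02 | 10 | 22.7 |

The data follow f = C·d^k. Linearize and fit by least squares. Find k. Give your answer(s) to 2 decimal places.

k = 1.61

Let Y = ln f. Fitting Y = k·ln d + ln C by least squares:
XᵀX = [[10.0431, 6.1738]; [6.1738, 5]], rhs = [14.5575, 8.6286]ᵀ  (here Σln d = 6.1738, Σ(ln d)² = 10.0431, Σln f = 8.6286, Σln d·ln f = 14.5575).
Slope k = (n·Σln d·ln f − Σln d·Σln f)/(n·Σ(ln d)² − (Σln d)²) = (5·14.5575 − 6.1738·8.6286)/12.1000 = 1.61290; ln C = (Σln f − k·Σln d)/n = -0.26581.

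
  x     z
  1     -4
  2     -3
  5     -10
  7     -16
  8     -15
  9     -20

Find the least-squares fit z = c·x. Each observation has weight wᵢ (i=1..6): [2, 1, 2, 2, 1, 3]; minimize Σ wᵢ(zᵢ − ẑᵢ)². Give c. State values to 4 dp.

Sums needed: Σwᵢ·x·x = 461.
Right-hand side: Σwᵢ·x·z = -998.
Normal equations: [[461]]·[c]ᵀ = [-998]ᵀ.
Hence c = -998 / 461 ≈ -2.16486.

c = -2.1649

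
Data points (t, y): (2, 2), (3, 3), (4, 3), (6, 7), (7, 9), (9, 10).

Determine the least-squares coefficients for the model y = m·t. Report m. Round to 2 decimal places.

Compute the Gram sums: Σt·t = 195.
Moment sums: Σt·y = 220.
MᵀM·[m]ᵀ = Mᵀy becomes [[195]]·[m]ᵀ = [220]ᵀ.
Hence m = 220 / 195 ≈ 1.12821.

m = 1.13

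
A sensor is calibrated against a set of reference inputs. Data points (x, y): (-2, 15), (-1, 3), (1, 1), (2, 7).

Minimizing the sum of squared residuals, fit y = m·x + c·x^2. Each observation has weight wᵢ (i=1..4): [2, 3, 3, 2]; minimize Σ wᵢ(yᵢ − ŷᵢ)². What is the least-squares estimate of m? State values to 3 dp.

m = -1.727

Setting ∂/∂m … = 0 gives: 22·m + 0·c = -38;  0·m + 70·c = 188.
(Σwᵢ·x·x = 22, Σwᵢ·x·x^2 = 0, Σwᵢ·x^2·x^2 = 70, Σwᵢ·x·y = -38, Σwᵢ·x^2·y = 188.)
Eliminating c: 70·(row 1) − 0·(row 2) gives 1540·m = 70·(-38) − 0·188 = -2660, so m = -19/11.
Then c = (188 − 0·(-19/11))/70 = 94/35.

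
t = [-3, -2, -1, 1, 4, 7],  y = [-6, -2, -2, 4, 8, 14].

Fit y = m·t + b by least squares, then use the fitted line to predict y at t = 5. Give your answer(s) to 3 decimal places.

With design matrix A, AᵀA = [[80, 6]; [6, 6]] and Aᵀy = [158, 16]ᵀ.
det = 80·6 − 6² = 444.
m = (158·6 − 6·16)/444 = 71/37; b = (80·16 − 6·158)/444 = 83/111.
At t = 5: ŷ = (71/37)·(5) + (83/111)·(1) = 1148/111.

ŷ = 10.342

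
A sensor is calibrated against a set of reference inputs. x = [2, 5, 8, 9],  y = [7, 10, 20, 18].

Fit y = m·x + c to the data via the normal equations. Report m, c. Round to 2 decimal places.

Normal-equation sums: Σx·x = 174, Σx = 24, Σ1 = 4.
And Σx·y = 386, Σy = 55.
AᵀA·[m, c]ᵀ = Aᵀy becomes [[174, 24]; [24, 4]]·[m, c]ᵀ = [386, 55]ᵀ.
Eliminating c: 4·(row 1) − 24·(row 2) gives 120·m = 4·386 − 24·55 = 224, so m = 28/15.
Then c = (55 − 24·(28/15))/4 = 51/20.

m = 1.87, c = 2.55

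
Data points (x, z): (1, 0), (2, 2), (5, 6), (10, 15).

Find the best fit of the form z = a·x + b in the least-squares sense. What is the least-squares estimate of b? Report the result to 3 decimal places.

Sums needed: Σx·x = 130, Σx = 18, Σ1 = 4.
Moment sums: Σx·z = 184, Σz = 23.
So AᵀA·[a, b]ᵀ = Aᵀz: [[130, 18]; [18, 4]]·[a, b]ᵀ = [184, 23]ᵀ.
Δ = 130·4 − 18² = 196.
a = (184·4 − 18·23)/196 = 23/14; b = (130·23 − 18·184)/196 = -23/14.

b = -1.643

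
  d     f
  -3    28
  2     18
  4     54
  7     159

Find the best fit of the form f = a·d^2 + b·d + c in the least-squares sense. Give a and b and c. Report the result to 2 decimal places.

With design matrix A, AᵀA = [[2754, 388, 78]; [388, 78, 10]; [78, 10, 4]] and Aᵀf = [8979, 1281, 259]ᵀ.
Row-reducing yields a = 17189/5620, b = 4581/5620, c = 17257/5620.

a = 3.06, b = 0.82, c = 3.07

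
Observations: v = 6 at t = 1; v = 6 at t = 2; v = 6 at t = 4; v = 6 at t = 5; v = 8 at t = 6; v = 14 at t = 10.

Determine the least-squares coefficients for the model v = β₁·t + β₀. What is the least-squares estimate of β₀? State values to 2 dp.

Entries of XᵀX: Σt·t = 182, Σt = 28, Σ1 = 6.
Right-hand side: Σt·v = 260, Σv = 46.
XᵀX·[β₁, β₀]ᵀ = Xᵀv becomes [[182, 28]; [28, 6]]·[β₁, β₀]ᵀ = [260, 46]ᵀ.
det = 182·6 − 28² = 308.
β₁ = (260·6 − 28·46)/308 = 68/77; β₀ = (182·46 − 28·260)/308 = 39/11.

β₀ = 3.55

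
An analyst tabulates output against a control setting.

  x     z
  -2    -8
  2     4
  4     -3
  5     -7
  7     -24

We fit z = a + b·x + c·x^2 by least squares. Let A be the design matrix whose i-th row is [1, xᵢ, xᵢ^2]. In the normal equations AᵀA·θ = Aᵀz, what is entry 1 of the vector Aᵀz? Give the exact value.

Entry 1 ↔ basis 1, so (Aᵀz)_{1} = Σᵢ zᵢ = (1)·(-8) + (1)·(4) + (1)·(-3) + (1)·(-7) + (1)·(-24) = -38.

-38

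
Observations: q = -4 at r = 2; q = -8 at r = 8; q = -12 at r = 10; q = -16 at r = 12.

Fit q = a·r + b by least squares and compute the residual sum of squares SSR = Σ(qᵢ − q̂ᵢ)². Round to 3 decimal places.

SSR = 6.857

Setting ∂/∂a … = 0 gives: 312·a + 32·b = -384;  32·a + 4·b = -40.
(Σr·r = 312, Σr = 32, Σ1 = 4, Σr·q = -384, Σq = -40.)
Determinant 312·4 − 32² = 224.
a = ((-384)·4 − 32·(-40))/224 = -8/7; b = (312·(-40) − 32·(-384))/224 = -6/7.
Residuals: -6/7, 2, 2/7, -10/7; SSR = 48/7.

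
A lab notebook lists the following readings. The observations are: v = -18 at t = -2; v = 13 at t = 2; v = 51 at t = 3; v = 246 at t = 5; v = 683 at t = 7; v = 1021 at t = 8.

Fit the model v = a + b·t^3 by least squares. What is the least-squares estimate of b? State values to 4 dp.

b = 1.9994

Normal-equation sums: Σ1 = 6, Σt^3 = 1007, Σt^3·t^3 = 396275.
Moment sums: Σv = 1996, Σt^3·v = 789396.
Eliminating b: 396275·(row 1) − 1007·(row 2) gives 1363601·a = 396275·1996 − 1007·789396 = -3956872, so a = -3956872/1363601.
Then b = (789396 − 1007·(-3956872/1363601))/396275 = 2726404/1363601.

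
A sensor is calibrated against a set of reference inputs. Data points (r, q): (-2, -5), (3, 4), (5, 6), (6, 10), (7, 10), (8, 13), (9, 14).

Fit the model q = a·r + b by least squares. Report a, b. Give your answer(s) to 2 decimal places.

a = 1.74, b = -1.54

Sums needed: Σr·r = 268, Σr = 36, Σ1 = 7.
Moment sums: Σr·q = 412, Σq = 52.
So XᵀX·[a, b]ᵀ = Xᵀq: [[268, 36]; [36, 7]]·[a, b]ᵀ = [412, 52]ᵀ.
Eliminating b: 7·(row 1) − 36·(row 2) gives 580·a = 7·412 − 36·52 = 1012, so a = 253/145.
Then b = (52 − 36·(253/145))/7 = -224/145.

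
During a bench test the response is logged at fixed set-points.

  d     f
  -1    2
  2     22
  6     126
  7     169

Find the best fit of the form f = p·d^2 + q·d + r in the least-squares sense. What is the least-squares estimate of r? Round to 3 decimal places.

r = 2.873

Normal-equation sums: Σd^2·d^2 = 3714, Σd^2·d = 566, Σd^2 = 90, Σd·d = 90, Σd = 14, Σ1 = 4.
For Xᵀf: Σd^2·f = 12907, Σd·f = 1981, Σf = 319.
Inverting the 3×3 Gram matrix, [p, q, r]ᵀ = [2240/781, 5509/1562, 204/71]ᵀ.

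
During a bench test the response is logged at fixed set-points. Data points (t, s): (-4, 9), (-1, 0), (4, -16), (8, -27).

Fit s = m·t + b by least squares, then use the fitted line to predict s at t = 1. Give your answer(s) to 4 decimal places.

ŝ = -6.2301

Normal-equation sums: Σt·t = 97, Σt = 7, Σ1 = 4.
Moment sums: Σt·s = -316, Σs = -34.
Normal equations: [[97, 7]; [7, 4]]·[m, b]ᵀ = [-316, -34]ᵀ.
Eliminating b: 4·(row 1) − 7·(row 2) gives 339·m = 4·(-316) − 7·(-34) = -1026, so m = -342/113.
Then b = ((-34) − 7·(-342/113))/4 = -362/113.
At t = 1: ŝ = (-342/113)·(1) + (-362/113)·(1) = -704/113.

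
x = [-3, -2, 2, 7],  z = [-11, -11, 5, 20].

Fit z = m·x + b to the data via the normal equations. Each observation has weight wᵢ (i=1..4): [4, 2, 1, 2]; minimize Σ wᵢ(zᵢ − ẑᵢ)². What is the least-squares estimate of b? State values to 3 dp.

Normal-equation sums: Σwᵢ·x·x = 146, Σwᵢ·x = 0, Σwᵢ·1 = 9.
Right-hand side: Σwᵢ·x·z = 466, Σwᵢ·z = -21.
MᵀWM·[m, b]ᵀ = MᵀWz becomes [[146, 0]; [0, 9]]·[m, b]ᵀ = [466, -21]ᵀ.
det = 146·9 − 0² = 1314.
m = (466·9 − 0·(-21))/1314 = 233/73; b = (146·(-21) − 0·466)/1314 = -7/3.

b = -2.333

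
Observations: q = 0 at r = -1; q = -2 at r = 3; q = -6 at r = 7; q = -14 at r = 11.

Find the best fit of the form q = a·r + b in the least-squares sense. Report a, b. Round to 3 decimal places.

With design matrix M, MᵀM = [[180, 20]; [20, 4]] and Mᵀq = [-202, -22]ᵀ.
Δ = 180·4 − 20² = 320.
a = ((-202)·4 − 20·(-22))/320 = -23/20; b = (180·(-22) − 20·(-202))/320 = 1/4.

a = -1.150, b = 0.250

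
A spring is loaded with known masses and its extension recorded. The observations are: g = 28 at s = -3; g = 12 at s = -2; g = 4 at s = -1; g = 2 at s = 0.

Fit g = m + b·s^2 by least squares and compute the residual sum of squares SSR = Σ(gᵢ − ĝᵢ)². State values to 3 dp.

The normal system AᵀA·[m, b]ᵀ = Aᵀg is [[4, 14]; [14, 98]]·[m, b]ᵀ = [46, 304]ᵀ.
det = 4·98 − 14² = 196.
m = (46·98 − 14·304)/196 = 9/7; b = (4·304 − 14·46)/196 = 143/49.
Residuals: 22/49, -47/49, -10/49, 5/7; SSR = 82/49.

SSR = 1.673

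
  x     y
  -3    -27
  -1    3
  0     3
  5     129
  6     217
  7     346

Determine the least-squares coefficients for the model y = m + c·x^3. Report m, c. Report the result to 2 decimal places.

m = 2.40, c = 1.00

Entries of AᵀA: Σ1 = 6, Σx^3 = 656, Σx^3·x^3 = 180660.
And Σy = 671, Σx^3·y = 182401.
Eliminating c: 180660·(row 1) − 656·(row 2) gives 653624·m = 180660·671 − 656·182401 = 1567804, so m = 391951/163406.
Then c = (182401 − 656·(391951/163406))/180660 = 327115/326812.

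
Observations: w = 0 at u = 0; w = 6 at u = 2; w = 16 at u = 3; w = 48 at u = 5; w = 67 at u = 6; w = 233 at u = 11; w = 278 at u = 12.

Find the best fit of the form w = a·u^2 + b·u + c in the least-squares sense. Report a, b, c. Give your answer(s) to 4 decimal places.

Normal-equation sums: Σu^2·u^2 = 37395, Σu^2·u = 3435, Σu^2 = 339, Σu·u = 339, Σu = 39, Σ1 = 7.
Moment sums: Σu^2·w = 72005, Σu·w = 6601, Σw = 648.
AᵀA·[a, b, c]ᵀ = Aᵀw becomes [[37395, 3435, 339]; [3435, 339, 39]; [339, 39, 7]]·[a, b, c]ᵀ = [72005, 6601, 648]ᵀ.
Row-reducing yields a = 186629/94668, b = -44833/94668, c = -90/343.

a = 1.9714, b = -0.4736, c = -0.2624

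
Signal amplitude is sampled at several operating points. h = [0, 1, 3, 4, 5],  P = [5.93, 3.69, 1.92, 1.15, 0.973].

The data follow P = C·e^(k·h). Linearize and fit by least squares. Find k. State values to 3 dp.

Let Y = ln P. Fitting Y = k·h + ln C by least squares:
Over the data: Σh = 13.0000, Σ(h)² = 51.0000, Σln P = 3.8504, Σh·ln P = 3.6848.
Normal system: [[51.0000, 13.0000]; [13.0000, 5]]·[k, ln C]ᵀ = [3.6848, 3.8504]ᵀ.
Solving (det = 86.0000): k = -0.36780, ln C = 1.72635.

k = -0.368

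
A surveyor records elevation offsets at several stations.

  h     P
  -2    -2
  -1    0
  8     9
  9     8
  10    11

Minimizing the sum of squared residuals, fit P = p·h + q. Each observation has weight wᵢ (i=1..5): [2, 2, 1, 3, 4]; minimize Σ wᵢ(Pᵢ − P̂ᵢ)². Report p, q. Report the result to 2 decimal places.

p = 0.99, q = 0.41

The normal system MᵀWM·[p, q]ᵀ = MᵀWP is [[717, 69]; [69, 12]]·[p, q]ᵀ = [736, 73]ᵀ.
Δ = 717·12 − 69² = 3843.
p = (736·12 − 69·73)/3843 = 1265/1281; q = (717·73 − 69·736)/3843 = 173/427.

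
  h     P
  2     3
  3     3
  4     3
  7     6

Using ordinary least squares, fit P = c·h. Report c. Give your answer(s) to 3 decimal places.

c = 0.885

The normal system MᵀM·[c]ᵀ = MᵀP is [[78]]·[c]ᵀ = [69]ᵀ.
c = 69/78 = 0.884615.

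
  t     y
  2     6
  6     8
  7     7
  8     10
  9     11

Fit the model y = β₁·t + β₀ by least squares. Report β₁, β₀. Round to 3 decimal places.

β₁ = 0.658, β₀ = 4.192

With design matrix M, MᵀM = [[234, 32]; [32, 5]] and Mᵀy = [288, 42]ᵀ.
Eliminating β₀: 5·(row 1) − 32·(row 2) gives 146·β₁ = 5·288 − 32·42 = 96, so β₁ = 48/73.
Then β₀ = (42 − 32·(48/73))/5 = 306/73.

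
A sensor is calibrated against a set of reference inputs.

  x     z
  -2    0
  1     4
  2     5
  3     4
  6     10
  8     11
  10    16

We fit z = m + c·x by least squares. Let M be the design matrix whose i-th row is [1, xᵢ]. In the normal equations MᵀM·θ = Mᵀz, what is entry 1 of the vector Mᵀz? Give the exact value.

50

Entry 1 ↔ basis 1, so (Mᵀz)_{1} = Σᵢ zᵢ = (1)·(0) + (1)·(4) + (1)·(5) + (1)·(4) + (1)·(10) + (1)·(11) + (1)·(16) = 50.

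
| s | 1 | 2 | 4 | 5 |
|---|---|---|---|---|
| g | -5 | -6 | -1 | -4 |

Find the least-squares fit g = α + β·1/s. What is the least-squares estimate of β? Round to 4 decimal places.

Sums needed: Σ1 = 4, Σ1/s = 39/20, Σ1/s·1/s = 541/400.
Right-hand side: Σg = -16, Σ1/s·g = -181/20.
So MᵀM·[α, β]ᵀ = Mᵀg: [[4, 39/20]; [39/20, 541/400]]·[α, β]ᵀ = [-16, -181/20]ᵀ.
det = 4·(541/400) − (39/20)² = 643/400.
α = ((-16)·(541/400) − (39/20)·(-181/20))/(643/400) = -1597/643; β = (4·(-181/20) − (39/20)·(-16))/(643/400) = -2000/643.

β = -3.1104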